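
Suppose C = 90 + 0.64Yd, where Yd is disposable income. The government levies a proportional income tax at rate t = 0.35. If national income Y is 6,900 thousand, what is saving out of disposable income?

Yd = (1 − 0.35)(6900) = 0.65(6900) = 4485
C = 90 + 0.64(4485) = 90 + 2870.4 = 2960.4
S = Yd − C = 4485 − 2960.4 = 1524.6

S = 1524.6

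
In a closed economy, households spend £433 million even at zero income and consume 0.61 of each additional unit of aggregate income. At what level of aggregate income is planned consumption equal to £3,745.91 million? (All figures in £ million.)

433 + 0.61Y = 3745.91
0.61Y = 3312.91, so Y = 3312.91/0.61 = 5431

Y = 5431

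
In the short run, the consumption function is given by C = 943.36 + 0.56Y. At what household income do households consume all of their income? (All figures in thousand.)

Y = 2144

At break-even, C = Y: 943.36 + 0.56Y = Y
0.44Y = 943.36, so Y = 943.36/0.44 = 2144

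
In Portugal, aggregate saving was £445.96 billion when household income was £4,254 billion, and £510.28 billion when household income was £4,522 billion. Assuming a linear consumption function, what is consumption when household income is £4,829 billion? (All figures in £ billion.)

MPS = ΔS/ΔY = (510.28 − 445.96)/(4522 − 4254) = 64.32/268 = 0.24
MPC = 1 − MPS = 0.76
Autonomous saving = 445.96 − 0.24(4254) = -575, so a = 575
C = 575 + 0.76(4829) = 575 + 3670.04 = 4245.04

C = 4245.04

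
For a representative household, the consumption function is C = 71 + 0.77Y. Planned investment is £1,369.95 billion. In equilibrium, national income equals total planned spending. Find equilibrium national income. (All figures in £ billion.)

Y = 6265

Y = C + I = 71 + 0.77Y + 1369.95
Y − 0.77Y = 1440.95
0.23Y = 1440.95, so Y = 1440.95/0.23 = 6265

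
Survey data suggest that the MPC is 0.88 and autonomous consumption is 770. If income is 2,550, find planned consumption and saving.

C = 3014; S = -464

C = 770 + 0.88(2550) = 770 + 2244 = 3014
S = Y − C = 2550 − 3014 = -464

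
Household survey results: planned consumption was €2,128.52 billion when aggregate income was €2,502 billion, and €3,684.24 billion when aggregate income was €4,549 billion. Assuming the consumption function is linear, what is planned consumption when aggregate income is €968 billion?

C = 962.68

MPC = (3684.24 − 2128.52)/(4549 − 2502) = 1555.72/2047 = 0.76
a = 2128.52 − 0.76(2502) = 2128.52 − 1901.52 = 227
C = 227 + 0.76(968) = 227 + 735.68 = 962.68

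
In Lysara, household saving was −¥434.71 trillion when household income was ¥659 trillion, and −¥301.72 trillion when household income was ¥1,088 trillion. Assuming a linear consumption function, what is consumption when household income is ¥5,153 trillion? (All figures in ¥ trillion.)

MPS = ΔS/ΔY = (-301.72 − (-434.71))/(1088 − 659) = 132.99/429 = 0.31
MPC = 1 − MPS = 0.69
Autonomous saving = -434.71 − 0.31(659) = -639, so a = 639
C = 639 + 0.69(5153) = 639 + 3555.57 = 4194.57

C = 4194.57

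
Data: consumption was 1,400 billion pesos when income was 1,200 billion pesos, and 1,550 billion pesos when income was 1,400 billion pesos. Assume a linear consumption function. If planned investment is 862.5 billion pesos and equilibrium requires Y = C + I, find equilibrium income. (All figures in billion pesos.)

MPC = (1550 − 1400)/(1400 − 1200) = 150/200 = 0.75
a = 1400 − 0.75(1200) = 500
Equilibrium: Y = 500 + 0.75Y + 862.5
0.25Y = 1362.5, so Y = 1362.5/0.25 = 5450

Y = 5450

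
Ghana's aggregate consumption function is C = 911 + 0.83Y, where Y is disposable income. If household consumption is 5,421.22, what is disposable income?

Y = 5434

911 + 0.83Y = 5421.22
0.83Y = 4510.22, so Y = 4510.22/0.83 = 5434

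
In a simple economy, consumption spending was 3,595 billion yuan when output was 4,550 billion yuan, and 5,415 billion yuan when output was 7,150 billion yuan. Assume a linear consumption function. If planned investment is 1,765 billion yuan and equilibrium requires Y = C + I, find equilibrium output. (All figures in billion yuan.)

MPC = (5415 − 3595)/(7150 − 4550) = 1820/2600 = 0.7
a = 3595 − 0.7(4550) = 410
Equilibrium: Y = 410 + 0.7Y + 1765
0.3Y = 2175, so Y = 2175/0.3 = 7250

Y = 7250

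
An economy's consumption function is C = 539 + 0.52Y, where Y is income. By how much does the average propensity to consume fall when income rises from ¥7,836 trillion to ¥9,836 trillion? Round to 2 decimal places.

ΔAPC = 0.01

At Y = 7836: C = 539 + 0.52(7836) = 4613.72, APC = 4613.72/7836 = 0.589
At Y = 9836: C = 5653.72, APC = 5653.72/9836 = 0.575
Fall in APC = 0.589 − 0.575 = 0.014 ≈ 0.01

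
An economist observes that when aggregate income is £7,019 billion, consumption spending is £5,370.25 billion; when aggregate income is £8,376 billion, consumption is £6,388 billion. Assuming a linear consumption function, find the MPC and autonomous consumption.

MPC = ΔC/ΔY = (6388 − 5370.25)/(8376 − 7019) = 1017.75/1357 = 0.75
a = C − MPC·Y = 5370.25 − 0.75(7019) = 5370.25 − 5264.25 = 106

MPC = 0.75; a = 106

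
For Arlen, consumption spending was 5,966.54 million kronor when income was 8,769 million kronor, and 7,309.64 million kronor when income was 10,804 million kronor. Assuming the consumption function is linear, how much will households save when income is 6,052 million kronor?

S = 1878.68

MPC = (7309.64 − 5966.54)/(10804 − 8769) = 1343.1/2035 = 0.66
a = 5966.54 − 0.66(8769) = 5966.54 − 5787.54 = 179
C = 179 + 0.66(6052) = 4173.32
S = 6052 − 4173.32 = 1878.68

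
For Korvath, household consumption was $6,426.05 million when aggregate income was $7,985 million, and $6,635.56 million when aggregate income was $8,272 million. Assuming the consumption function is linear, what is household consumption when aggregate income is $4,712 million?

MPC = (6635.56 − 6426.05)/(8272 − 7985) = 209.51/287 = 0.73
a = 6426.05 − 0.73(7985) = 6426.05 − 5829.05 = 597
C = 597 + 0.73(4712) = 597 + 3439.76 = 4036.76

C = 4036.76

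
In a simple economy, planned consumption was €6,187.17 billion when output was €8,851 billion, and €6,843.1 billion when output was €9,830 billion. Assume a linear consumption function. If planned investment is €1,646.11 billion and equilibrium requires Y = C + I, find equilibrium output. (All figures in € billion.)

Y = 5767

MPC = (6843.1 − 6187.17)/(9830 − 8851) = 655.93/979 = 0.67
a = 6187.17 − 0.67(8851) = 257
Equilibrium: Y = 257 + 0.67Y + 1646.11
0.33Y = 1903.11, so Y = 1903.11/0.33 = 5767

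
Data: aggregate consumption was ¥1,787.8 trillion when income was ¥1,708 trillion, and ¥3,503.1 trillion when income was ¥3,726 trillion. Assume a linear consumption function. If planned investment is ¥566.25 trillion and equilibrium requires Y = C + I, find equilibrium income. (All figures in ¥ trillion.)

Y = 6015

MPC = (3503.1 − 1787.8)/(3726 − 1708) = 1715.3/2018 = 0.85
a = 1787.8 − 0.85(1708) = 336
Equilibrium: Y = 336 + 0.85Y + 566.25
0.15Y = 902.25, so Y = 902.25/0.15 = 6015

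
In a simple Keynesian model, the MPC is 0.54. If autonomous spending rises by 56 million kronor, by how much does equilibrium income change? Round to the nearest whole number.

The multiplier is 1/(1 − MPC) = 1/0.46.
ΔY = 56/0.46 = 121.74 ≈ 122

ΔY ≈ 122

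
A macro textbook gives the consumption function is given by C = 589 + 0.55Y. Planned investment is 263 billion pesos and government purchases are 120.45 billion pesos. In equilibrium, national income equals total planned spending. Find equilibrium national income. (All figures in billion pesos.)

Y = 2161

Y = C + I + G = 589 + 0.55Y + 263 + 120.45
Y − 0.55Y = 972.45
0.45Y = 972.45, so Y = 972.45/0.45 = 2161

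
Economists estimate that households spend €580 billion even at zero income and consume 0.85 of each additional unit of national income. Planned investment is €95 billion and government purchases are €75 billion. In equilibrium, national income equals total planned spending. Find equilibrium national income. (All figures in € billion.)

Y = 5000

Y = C + I + G = 580 + 0.85Y + 95 + 75
Y − 0.85Y = 750
0.15Y = 750, so Y = 750/0.15 = 5000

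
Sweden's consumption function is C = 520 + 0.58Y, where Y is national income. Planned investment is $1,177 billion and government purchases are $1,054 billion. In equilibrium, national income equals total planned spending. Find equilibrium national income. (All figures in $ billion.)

Y = C + I + G = 520 + 0.58Y + 1177 + 1054
Y − 0.58Y = 2751
0.42Y = 2751, so Y = 2751/0.42 = 6550

Y = 6550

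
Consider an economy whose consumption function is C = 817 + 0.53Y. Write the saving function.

S = -817 + 0.47Y

S = Y − C = Y − (817 + 0.53Y) = -817 + (1 − 0.53)Y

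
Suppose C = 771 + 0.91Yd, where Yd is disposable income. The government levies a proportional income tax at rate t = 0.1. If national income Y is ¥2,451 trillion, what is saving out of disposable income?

S = -572.469

Yd = (1 − 0.1)(2451) = 0.9(2451) = 2205.9
C = 771 + 0.91(2205.9) = 771 + 2007.369 = 2778.369
S = Yd − C = 2205.9 − 2778.369 = -572.469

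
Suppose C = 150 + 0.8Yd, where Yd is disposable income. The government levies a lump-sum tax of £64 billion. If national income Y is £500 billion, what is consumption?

Yd = Y − T = 500 − 64 = 436
C = 150 + 0.8(436) = 150 + 348.8 = 498.8

C = 498.8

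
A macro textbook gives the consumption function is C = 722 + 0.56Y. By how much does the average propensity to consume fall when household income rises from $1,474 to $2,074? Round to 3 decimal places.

ΔAPC = 0.142

At Y = 1474: C = 722 + 0.56(1474) = 1547.44, APC = 1547.44/1474 = 1.0498
At Y = 2074: C = 1883.44, APC = 1883.44/2074 = 0.9081
Fall in APC = 1.0498 − 0.9081 = 0.1417 ≈ 0.142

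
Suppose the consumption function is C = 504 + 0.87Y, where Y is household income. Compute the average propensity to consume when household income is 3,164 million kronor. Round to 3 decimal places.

C = 504 + 0.87(3164) = 3256.68
APC = C/Y = 3256.68/3164 = 1.029

APC = 1.029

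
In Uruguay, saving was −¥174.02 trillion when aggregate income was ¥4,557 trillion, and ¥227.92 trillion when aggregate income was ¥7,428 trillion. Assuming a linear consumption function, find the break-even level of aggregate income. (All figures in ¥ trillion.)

MPS = ΔS/ΔY = (227.92 − (-174.02))/(7428 − 4557) = 401.94/2871 = 0.14
MPC = 1 − MPS = 0.86
From S(4557) = -174.02: −a + 0.14(4557) = -174.02, so a = 637.98 − (-174.02) = 812
Break-even (S = 0): Y = a/MPS = 812/0.14 = 5800

Y = 5800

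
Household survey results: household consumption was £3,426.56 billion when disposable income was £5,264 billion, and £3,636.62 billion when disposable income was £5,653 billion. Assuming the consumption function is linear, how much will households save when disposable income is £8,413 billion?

MPC = (3636.62 − 3426.56)/(5653 − 5264) = 210.06/389 = 0.54
a = 3426.56 − 0.54(5264) = 3426.56 − 2842.56 = 584
C = 584 + 0.54(8413) = 5127.02
S = 8413 − 5127.02 = 3285.98

S = 3285.98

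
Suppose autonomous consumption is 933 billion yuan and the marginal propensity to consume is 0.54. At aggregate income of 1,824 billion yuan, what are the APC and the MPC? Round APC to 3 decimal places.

MPC = 0.54 (the slope of the consumption function)
C = 933 + 0.54(1824) = 1917.96, so APC = 1917.96/1824 = 1.052

APC = 1.052; MPC = 0.54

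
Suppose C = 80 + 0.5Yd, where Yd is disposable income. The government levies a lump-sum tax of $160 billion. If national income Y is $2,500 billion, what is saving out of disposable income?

Yd = Y − T = 2500 − 160 = 2340
C = 80 + 0.5(2340) = 80 + 1170 = 1250
S = Yd − C = 2340 − 1250 = 1090

S = 1090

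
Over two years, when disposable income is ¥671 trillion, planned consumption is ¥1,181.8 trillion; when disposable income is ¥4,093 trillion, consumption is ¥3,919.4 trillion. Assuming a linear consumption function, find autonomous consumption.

a = 645

MPC = ΔC/ΔY = (3919.4 − 1181.8)/(4093 − 671) = 2737.6/3422 = 0.8
a = C − MPC·Y = 1181.8 − 0.8(671) = 1181.8 − 536.8 = 645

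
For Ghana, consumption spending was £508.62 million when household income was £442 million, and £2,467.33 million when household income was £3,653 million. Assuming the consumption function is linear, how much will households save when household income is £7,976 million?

MPC = (2467.33 − 508.62)/(3653 − 442) = 1958.71/3211 = 0.61
a = 508.62 − 0.61(442) = 508.62 − 269.62 = 239
C = 239 + 0.61(7976) = 5104.36
S = 7976 − 5104.36 = 2871.64

S = 2871.64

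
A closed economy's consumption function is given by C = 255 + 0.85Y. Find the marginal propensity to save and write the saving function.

MPS = 0.15; S = -255 + 0.15Y

MPS = 1 − MPC = 1 − 0.85 = 0.15
S = Y − C = -255 + 0.15Y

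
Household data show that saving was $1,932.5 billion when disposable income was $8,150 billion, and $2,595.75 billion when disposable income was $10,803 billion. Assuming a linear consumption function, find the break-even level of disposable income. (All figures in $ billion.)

MPS = ΔS/ΔY = (2595.75 − 1932.5)/(10803 − 8150) = 663.25/2653 = 0.25
MPC = 1 − MPS = 0.75
From S(8150) = 1932.5: −a + 0.25(8150) = 1932.5, so a = 2037.5 − 1932.5 = 105
Break-even (S = 0): Y = a/MPS = 105/0.25 = 420

Y = 420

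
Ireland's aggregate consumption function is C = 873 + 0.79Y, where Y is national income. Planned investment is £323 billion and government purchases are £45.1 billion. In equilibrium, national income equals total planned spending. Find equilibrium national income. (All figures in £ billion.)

Y = C + I + G = 873 + 0.79Y + 323 + 45.1
Y − 0.79Y = 1241.1
0.21Y = 1241.1, so Y = 1241.1/0.21 = 5910

Y = 5910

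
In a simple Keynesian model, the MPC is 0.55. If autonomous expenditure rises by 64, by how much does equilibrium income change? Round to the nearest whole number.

The multiplier is 1/(1 − MPC) = 1/0.45.
ΔY = 64/0.45 = 142.22 ≈ 142

ΔY ≈ 142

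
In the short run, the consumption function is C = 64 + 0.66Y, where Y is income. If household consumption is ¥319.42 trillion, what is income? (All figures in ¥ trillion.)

64 + 0.66Y = 319.42
0.66Y = 255.42, so Y = 255.42/0.66 = 387

Y = 387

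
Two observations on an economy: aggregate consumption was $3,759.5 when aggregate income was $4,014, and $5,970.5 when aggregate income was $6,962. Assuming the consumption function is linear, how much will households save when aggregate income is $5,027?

MPC = (5970.5 − 3759.5)/(6962 − 4014) = 2211/2948 = 0.75
a = 3759.5 − 0.75(4014) = 3759.5 − 3010.5 = 749
C = 749 + 0.75(5027) = 4519.25
S = 5027 − 4519.25 = 507.75

S = 507.75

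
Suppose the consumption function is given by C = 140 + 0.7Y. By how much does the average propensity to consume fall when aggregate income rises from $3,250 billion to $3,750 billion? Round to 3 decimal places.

At Y = 3250: C = 140 + 0.7(3250) = 2415, APC = 2415/3250 = 0.7431
At Y = 3750: C = 2765, APC = 2765/3750 = 0.7373
Fall in APC = 0.7431 − 0.7373 = 0.0058 ≈ 0.006

ΔAPC = 0.006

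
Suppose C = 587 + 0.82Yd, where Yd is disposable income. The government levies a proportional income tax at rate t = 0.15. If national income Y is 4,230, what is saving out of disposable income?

Yd = (1 − 0.15)(4230) = 0.85(4230) = 3595.5
C = 587 + 0.82(3595.5) = 587 + 2948.31 = 3535.31
S = Yd − C = 3595.5 − 3535.31 = 60.19

S = 60.19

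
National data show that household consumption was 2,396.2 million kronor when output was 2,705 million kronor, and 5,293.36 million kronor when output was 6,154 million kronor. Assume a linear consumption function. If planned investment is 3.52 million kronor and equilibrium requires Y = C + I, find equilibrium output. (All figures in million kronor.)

MPC = (5293.36 − 2396.2)/(6154 − 2705) = 2897.16/3449 = 0.84
a = 2396.2 − 0.84(2705) = 124
Equilibrium: Y = 124 + 0.84Y + 3.52
0.16Y = 127.52, so Y = 127.52/0.16 = 797

Y = 797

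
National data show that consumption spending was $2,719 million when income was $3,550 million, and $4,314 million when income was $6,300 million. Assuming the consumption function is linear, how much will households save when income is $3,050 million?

MPC = (4314 − 2719)/(6300 − 3550) = 1595/2750 = 0.58
a = 2719 − 0.58(3550) = 2719 − 2059 = 660
C = 660 + 0.58(3050) = 2429
S = 3050 − 2429 = 621

S = 621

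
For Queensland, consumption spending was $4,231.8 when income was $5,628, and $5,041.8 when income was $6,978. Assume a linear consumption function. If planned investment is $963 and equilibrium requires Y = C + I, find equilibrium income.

Y = 4545

MPC = (5041.8 − 4231.8)/(6978 − 5628) = 810/1350 = 0.6
a = 4231.8 − 0.6(5628) = 855
Equilibrium: Y = 855 + 0.6Y + 963
0.4Y = 1818, so Y = 1818/0.4 = 4545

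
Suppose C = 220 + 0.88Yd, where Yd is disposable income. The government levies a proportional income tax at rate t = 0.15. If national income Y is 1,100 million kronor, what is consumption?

Yd = (1 − 0.15)(1100) = 0.85(1100) = 935
C = 220 + 0.88(935) = 220 + 822.8 = 1042.8

C = 1042.8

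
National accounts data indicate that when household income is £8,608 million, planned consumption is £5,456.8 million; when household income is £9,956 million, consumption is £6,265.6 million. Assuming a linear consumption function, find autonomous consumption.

MPC = ΔC/ΔY = (6265.6 − 5456.8)/(9956 − 8608) = 808.8/1348 = 0.6
a = C − MPC·Y = 5456.8 − 0.6(8608) = 5456.8 − 5164.8 = 292

a = 292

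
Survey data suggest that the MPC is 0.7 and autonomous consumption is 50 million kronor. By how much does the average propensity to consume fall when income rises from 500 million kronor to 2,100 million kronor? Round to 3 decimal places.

At Y = 500: C = 50 + 0.7(500) = 400, APC = 400/500 = 0.8000
At Y = 2100: C = 1520, APC = 1520/2100 = 0.7238
Fall in APC = 0.8000 − 0.7238 = 0.0762 ≈ 0.076

ΔAPC = 0.076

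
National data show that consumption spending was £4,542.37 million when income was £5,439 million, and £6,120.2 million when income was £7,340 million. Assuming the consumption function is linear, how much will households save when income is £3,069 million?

MPC = (6120.2 − 4542.37)/(7340 − 5439) = 1577.83/1901 = 0.83
a = 4542.37 − 0.83(5439) = 4542.37 − 4514.37 = 28
C = 28 + 0.83(3069) = 2575.27
S = 3069 − 2575.27 = 493.73

S = 493.73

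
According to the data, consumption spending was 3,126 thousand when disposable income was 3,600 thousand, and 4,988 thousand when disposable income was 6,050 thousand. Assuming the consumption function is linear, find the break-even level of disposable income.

Y = 1625

MPC = (4988 − 3126)/(6050 − 3600) = 1862/2450 = 0.76
a = 3126 − 0.76(3600) = 3126 − 2736 = 390
Break-even: Y = a/(1−MPC) = 390/0.24 = 1625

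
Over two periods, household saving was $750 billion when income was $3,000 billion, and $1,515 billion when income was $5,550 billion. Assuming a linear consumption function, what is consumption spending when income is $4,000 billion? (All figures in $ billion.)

C = 2950

MPS = ΔS/ΔY = (1515 − 750)/(5550 − 3000) = 765/2550 = 0.3
MPC = 1 − MPS = 0.7
Autonomous saving = 750 − 0.3(3000) = -150, so a = 150
C = 150 + 0.7(4000) = 150 + 2800 = 2950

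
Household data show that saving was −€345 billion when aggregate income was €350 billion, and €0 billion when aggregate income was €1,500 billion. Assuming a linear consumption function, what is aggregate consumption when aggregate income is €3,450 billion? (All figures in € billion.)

MPS = ΔS/ΔY = (0 − (-345))/(1500 − 350) = 345/1150 = 0.3
MPC = 1 − MPS = 0.7
Autonomous saving = -345 − 0.3(350) = -450, so a = 450
C = 450 + 0.7(3450) = 450 + 2415 = 2865

C = 2865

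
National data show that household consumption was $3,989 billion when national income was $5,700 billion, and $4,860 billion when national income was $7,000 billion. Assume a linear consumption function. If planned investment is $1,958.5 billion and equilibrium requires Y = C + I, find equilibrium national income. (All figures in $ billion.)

Y = 6450

MPC = (4860 − 3989)/(7000 − 5700) = 871/1300 = 0.67
a = 3989 − 0.67(5700) = 170
Equilibrium: Y = 170 + 0.67Y + 1958.5
0.33Y = 2128.5, so Y = 2128.5/0.33 = 6450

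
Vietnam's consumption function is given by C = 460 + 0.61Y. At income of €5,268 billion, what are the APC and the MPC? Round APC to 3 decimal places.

MPC = 0.61 (the slope of the consumption function)
C = 460 + 0.61(5268) = 3673.48, so APC = 3673.48/5268 = 0.697

APC = 0.697; MPC = 0.61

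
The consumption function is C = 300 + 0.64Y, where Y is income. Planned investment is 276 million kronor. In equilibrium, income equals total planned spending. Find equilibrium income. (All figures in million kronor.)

Y = 1600

Y = C + I = 300 + 0.64Y + 276
Y − 0.64Y = 576
0.36Y = 576, so Y = 576/0.36 = 1600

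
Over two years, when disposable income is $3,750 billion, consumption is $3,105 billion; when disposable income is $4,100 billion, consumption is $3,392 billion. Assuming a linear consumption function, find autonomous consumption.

MPC = ΔC/ΔY = (3392 − 3105)/(4100 − 3750) = 287/350 = 0.82
a = C − MPC·Y = 3105 − 0.82(3750) = 3105 − 3075 = 30

a = 30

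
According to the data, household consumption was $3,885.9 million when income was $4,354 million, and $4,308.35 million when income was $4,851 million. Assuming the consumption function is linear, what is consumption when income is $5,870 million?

MPC = (4308.35 − 3885.9)/(4851 − 4354) = 422.45/497 = 0.85
a = 3885.9 − 0.85(4354) = 3885.9 − 3700.9 = 185
C = 185 + 0.85(5870) = 185 + 4989.5 = 5174.5

C = 5174.5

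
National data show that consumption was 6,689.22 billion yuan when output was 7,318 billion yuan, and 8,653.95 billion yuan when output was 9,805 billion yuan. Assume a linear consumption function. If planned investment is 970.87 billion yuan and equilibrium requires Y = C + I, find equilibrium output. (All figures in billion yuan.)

MPC = (8653.95 − 6689.22)/(9805 − 7318) = 1964.73/2487 = 0.79
a = 6689.22 − 0.79(7318) = 908
Equilibrium: Y = 908 + 0.79Y + 970.87
0.21Y = 1878.87, so Y = 1878.87/0.21 = 8947

Y = 8947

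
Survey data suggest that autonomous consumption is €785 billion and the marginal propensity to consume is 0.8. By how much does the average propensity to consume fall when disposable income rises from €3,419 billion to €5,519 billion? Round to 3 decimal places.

ΔAPC = 0.087

At Y = 3419: C = 785 + 0.8(3419) = 3520.2, APC = 3520.2/3419 = 1.0296
At Y = 5519: C = 5200.2, APC = 5200.2/5519 = 0.9422
Fall in APC = 1.0296 − 0.9422 = 0.0874 ≈ 0.087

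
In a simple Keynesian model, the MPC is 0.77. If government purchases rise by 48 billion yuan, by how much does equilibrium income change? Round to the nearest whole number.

The multiplier is 1/(1 − MPC) = 1/0.23.
ΔY = 48/0.23 = 208.70 ≈ 209

ΔY ≈ 209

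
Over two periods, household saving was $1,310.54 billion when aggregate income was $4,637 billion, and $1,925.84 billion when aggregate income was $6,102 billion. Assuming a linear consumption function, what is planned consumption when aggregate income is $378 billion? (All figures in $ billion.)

MPS = ΔS/ΔY = (1925.84 − 1310.54)/(6102 − 4637) = 615.3/1465 = 0.42
MPC = 1 − MPS = 0.58
Autonomous saving = 1310.54 − 0.42(4637) = -637, so a = 637
C = 637 + 0.58(378) = 637 + 219.24 = 856.24

C = 856.24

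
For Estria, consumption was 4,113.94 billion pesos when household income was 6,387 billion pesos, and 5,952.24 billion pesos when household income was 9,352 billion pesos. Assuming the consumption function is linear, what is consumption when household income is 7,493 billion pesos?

MPC = (5952.24 − 4113.94)/(9352 − 6387) = 1838.3/2965 = 0.62
a = 4113.94 − 0.62(6387) = 4113.94 − 3959.94 = 154
C = 154 + 0.62(7493) = 154 + 4645.66 = 4799.66

C = 4799.66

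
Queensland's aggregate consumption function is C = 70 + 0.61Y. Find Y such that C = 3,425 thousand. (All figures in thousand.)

70 + 0.61Y = 3425
0.61Y = 3355, so Y = 3355/0.61 = 5500

Y = 5500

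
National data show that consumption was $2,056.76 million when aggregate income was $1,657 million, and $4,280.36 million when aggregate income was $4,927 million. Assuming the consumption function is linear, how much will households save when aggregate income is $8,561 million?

MPC = (4280.36 − 2056.76)/(4927 − 1657) = 2223.6/3270 = 0.68
a = 2056.76 − 0.68(1657) = 2056.76 − 1126.76 = 930
C = 930 + 0.68(8561) = 6751.48
S = 8561 − 6751.48 = 1809.52

S = 1809.52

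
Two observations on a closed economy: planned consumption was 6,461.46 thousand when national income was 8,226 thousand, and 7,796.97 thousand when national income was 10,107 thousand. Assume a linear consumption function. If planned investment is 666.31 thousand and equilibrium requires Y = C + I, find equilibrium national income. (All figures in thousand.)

MPC = (7796.97 − 6461.46)/(10107 − 8226) = 1335.51/1881 = 0.71
a = 6461.46 − 0.71(8226) = 621
Equilibrium: Y = 621 + 0.71Y + 666.31
0.29Y = 1287.31, so Y = 1287.31/0.29 = 4439

Y = 4439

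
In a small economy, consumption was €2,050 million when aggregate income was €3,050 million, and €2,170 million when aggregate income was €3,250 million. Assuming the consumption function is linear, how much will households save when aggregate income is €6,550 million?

MPC = (2170 − 2050)/(3250 − 3050) = 120/200 = 0.6
a = 2050 − 0.6(3050) = 2050 − 1830 = 220
C = 220 + 0.6(6550) = 4150
S = 6550 − 4150 = 2400

S = 2400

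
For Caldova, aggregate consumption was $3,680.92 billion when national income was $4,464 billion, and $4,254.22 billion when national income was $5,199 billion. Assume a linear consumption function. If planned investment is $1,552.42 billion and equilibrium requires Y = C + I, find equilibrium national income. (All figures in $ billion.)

Y = 7961

MPC = (4254.22 − 3680.92)/(5199 − 4464) = 573.3/735 = 0.78
a = 3680.92 − 0.78(4464) = 199
Equilibrium: Y = 199 + 0.78Y + 1552.42
0.22Y = 1751.42, so Y = 1751.42/0.22 = 7961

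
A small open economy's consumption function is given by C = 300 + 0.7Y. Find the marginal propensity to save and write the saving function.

MPS = 1 − MPC = 1 − 0.7 = 0.3
S = Y − C = -300 + 0.3Y

MPS = 0.3; S = -300 + 0.3Y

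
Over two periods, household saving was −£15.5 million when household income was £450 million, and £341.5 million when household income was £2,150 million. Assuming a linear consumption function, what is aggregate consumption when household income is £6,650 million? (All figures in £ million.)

C = 5363.5

MPS = ΔS/ΔY = (341.5 − (-15.5))/(2150 − 450) = 357/1700 = 0.21
MPC = 1 − MPS = 0.79
Autonomous saving = -15.5 − 0.21(450) = -110, so a = 110
C = 110 + 0.79(6650) = 110 + 5253.5 = 5363.5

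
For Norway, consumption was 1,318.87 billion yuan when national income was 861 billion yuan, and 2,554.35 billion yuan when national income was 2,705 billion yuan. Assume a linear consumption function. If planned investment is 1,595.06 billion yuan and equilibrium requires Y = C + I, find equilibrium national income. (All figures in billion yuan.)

Y = 7082

MPC = (2554.35 − 1318.87)/(2705 − 861) = 1235.48/1844 = 0.67
a = 1318.87 − 0.67(861) = 742
Equilibrium: Y = 742 + 0.67Y + 1595.06
0.33Y = 2337.06, so Y = 2337.06/0.33 = 7082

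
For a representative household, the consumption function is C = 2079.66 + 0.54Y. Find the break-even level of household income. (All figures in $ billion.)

At break-even, C = Y: 2079.66 + 0.54Y = Y
0.46Y = 2079.66, so Y = 2079.66/0.46 = 4521

Y = 4521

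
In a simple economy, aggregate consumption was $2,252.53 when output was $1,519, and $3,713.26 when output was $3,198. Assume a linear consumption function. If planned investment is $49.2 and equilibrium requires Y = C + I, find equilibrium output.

Y = 7540

MPC = (3713.26 − 2252.53)/(3198 − 1519) = 1460.73/1679 = 0.87
a = 2252.53 − 0.87(1519) = 931
Equilibrium: Y = 931 + 0.87Y + 49.2
0.13Y = 980.2, so Y = 980.2/0.13 = 7540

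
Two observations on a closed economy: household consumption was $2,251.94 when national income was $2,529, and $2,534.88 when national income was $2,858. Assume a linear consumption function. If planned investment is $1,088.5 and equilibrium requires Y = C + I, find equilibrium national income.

Y = 8325

MPC = (2534.88 − 2251.94)/(2858 − 2529) = 282.94/329 = 0.86
a = 2251.94 − 0.86(2529) = 77
Equilibrium: Y = 77 + 0.86Y + 1088.5
0.14Y = 1165.5, so Y = 1165.5/0.14 = 8325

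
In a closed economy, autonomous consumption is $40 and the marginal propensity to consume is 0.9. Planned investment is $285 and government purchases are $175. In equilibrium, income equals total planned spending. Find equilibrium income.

Y = C + I + G = 40 + 0.9Y + 285 + 175
Y − 0.9Y = 500
0.1Y = 500, so Y = 500/0.1 = 5000

Y = 5000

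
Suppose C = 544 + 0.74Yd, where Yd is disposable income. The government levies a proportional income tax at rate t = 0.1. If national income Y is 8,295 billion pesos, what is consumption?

Yd = (1 − 0.1)(8295) = 0.9(8295) = 7465.5
C = 544 + 0.74(7465.5) = 544 + 5524.47 = 6068.47

C = 6068.47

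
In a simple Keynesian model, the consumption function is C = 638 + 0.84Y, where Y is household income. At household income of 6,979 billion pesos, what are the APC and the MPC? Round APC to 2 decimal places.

APC = 0.93; MPC = 0.84

MPC = 0.84 (the slope of the consumption function)
C = 638 + 0.84(6979) = 6500.36, so APC = 6500.36/6979 = 0.93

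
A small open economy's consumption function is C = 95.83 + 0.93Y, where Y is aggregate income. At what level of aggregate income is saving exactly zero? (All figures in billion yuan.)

At break-even, C = Y: 95.83 + 0.93Y = Y
0.07Y = 95.83, so Y = 95.83/0.07 = 1369

Y = 1369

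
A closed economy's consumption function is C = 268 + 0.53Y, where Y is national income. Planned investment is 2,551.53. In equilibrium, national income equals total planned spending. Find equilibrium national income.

Y = C + I = 268 + 0.53Y + 2551.53
Y − 0.53Y = 2819.53
0.47Y = 2819.53, so Y = 2819.53/0.47 = 5999

Y = 5999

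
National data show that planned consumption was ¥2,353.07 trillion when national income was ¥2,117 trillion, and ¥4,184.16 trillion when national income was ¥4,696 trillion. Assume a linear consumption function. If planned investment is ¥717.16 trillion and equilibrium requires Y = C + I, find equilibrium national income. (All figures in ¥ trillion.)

Y = 5404

MPC = (4184.16 − 2353.07)/(4696 − 2117) = 1831.09/2579 = 0.71
a = 2353.07 − 0.71(2117) = 850
Equilibrium: Y = 850 + 0.71Y + 717.16
0.29Y = 1567.16, so Y = 1567.16/0.29 = 5404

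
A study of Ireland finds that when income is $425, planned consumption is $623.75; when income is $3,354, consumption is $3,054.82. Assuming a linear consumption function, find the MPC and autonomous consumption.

MPC = 0.83; a = 271

MPC = ΔC/ΔY = (3054.82 − 623.75)/(3354 − 425) = 2431.07/2929 = 0.83
a = C − MPC·Y = 623.75 − 0.83(425) = 623.75 − 352.75 = 271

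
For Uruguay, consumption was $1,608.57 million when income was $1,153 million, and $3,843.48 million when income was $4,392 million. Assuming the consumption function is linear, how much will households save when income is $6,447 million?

S = 1185.57

MPC = (3843.48 − 1608.57)/(4392 − 1153) = 2234.91/3239 = 0.69
a = 1608.57 − 0.69(1153) = 1608.57 − 795.57 = 813
C = 813 + 0.69(6447) = 5261.43
S = 6447 − 5261.43 = 1185.57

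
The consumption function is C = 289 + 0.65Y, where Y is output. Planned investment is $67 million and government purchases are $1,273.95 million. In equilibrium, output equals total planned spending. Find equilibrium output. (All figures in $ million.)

Y = C + I + G = 289 + 0.65Y + 67 + 1273.95
Y − 0.65Y = 1629.95
0.35Y = 1629.95, so Y = 1629.95/0.35 = 4657

Y = 4657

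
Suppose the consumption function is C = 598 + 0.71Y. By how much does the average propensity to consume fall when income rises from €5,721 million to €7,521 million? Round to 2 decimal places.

At Y = 5721: C = 598 + 0.71(5721) = 4659.91, APC = 4659.91/5721 = 0.815
At Y = 7521: C = 5937.91, APC = 5937.91/7521 = 0.790
Fall in APC = 0.815 − 0.790 = 0.025 ≈ 0.03

ΔAPC = 0.03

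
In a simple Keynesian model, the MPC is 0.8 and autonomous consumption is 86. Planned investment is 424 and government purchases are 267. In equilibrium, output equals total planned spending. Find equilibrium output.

Y = 3885

Y = C + I + G = 86 + 0.8Y + 424 + 267
Y − 0.8Y = 777
0.2Y = 777, so Y = 777/0.2 = 3885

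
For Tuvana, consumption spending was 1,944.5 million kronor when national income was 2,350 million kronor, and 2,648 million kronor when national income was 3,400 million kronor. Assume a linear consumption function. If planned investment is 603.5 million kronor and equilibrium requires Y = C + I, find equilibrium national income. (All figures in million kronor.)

Y = 2950

MPC = (2648 − 1944.5)/(3400 − 2350) = 703.5/1050 = 0.67
a = 1944.5 − 0.67(2350) = 370
Equilibrium: Y = 370 + 0.67Y + 603.5
0.33Y = 973.5, so Y = 973.5/0.33 = 2950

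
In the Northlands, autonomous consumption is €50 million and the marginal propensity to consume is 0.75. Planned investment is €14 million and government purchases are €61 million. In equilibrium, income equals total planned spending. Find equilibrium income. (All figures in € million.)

Y = C + I + G = 50 + 0.75Y + 14 + 61
Y − 0.75Y = 125
0.25Y = 125, so Y = 125/0.25 = 500

Y = 500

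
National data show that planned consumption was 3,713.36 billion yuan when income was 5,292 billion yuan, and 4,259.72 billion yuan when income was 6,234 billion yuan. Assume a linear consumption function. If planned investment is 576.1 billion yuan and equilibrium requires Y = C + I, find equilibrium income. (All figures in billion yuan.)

MPC = (4259.72 − 3713.36)/(6234 − 5292) = 546.36/942 = 0.58
a = 3713.36 − 0.58(5292) = 644
Equilibrium: Y = 644 + 0.58Y + 576.1
0.42Y = 1220.1, so Y = 1220.1/0.42 = 2905

Y = 2905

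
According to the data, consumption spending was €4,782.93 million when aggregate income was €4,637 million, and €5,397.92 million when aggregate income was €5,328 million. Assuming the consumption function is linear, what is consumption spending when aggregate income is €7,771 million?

MPC = (5397.92 − 4782.93)/(5328 − 4637) = 614.99/691 = 0.89
a = 4782.93 − 0.89(4637) = 4782.93 − 4126.93 = 656
C = 656 + 0.89(7771) = 656 + 6916.19 = 7572.19

C = 7572.19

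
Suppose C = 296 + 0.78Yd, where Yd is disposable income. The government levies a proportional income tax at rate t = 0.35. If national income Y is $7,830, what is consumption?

Yd = (1 − 0.35)(7830) = 0.65(7830) = 5089.5
C = 296 + 0.78(5089.5) = 296 + 3969.81 = 4265.81

C = 4265.81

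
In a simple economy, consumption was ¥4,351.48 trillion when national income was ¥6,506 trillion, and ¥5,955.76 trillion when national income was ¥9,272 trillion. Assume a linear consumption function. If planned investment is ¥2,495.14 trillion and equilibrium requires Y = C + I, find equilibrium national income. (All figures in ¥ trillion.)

Y = 7317

MPC = (5955.76 − 4351.48)/(9272 − 6506) = 1604.28/2766 = 0.58
a = 4351.48 − 0.58(6506) = 578
Equilibrium: Y = 578 + 0.58Y + 2495.14
0.42Y = 3073.14, so Y = 3073.14/0.42 = 7317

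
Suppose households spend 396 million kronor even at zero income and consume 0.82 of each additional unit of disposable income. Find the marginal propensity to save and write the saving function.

MPS = 0.18; S = -396 + 0.18Y

MPS = 1 − MPC = 1 − 0.82 = 0.18
S = Y − C = -396 + 0.18Y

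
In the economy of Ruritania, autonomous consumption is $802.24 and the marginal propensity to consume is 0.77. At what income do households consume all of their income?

At break-even, C = Y: 802.24 + 0.77Y = Y
0.23Y = 802.24, so Y = 802.24/0.23 = 3488

Y = 3488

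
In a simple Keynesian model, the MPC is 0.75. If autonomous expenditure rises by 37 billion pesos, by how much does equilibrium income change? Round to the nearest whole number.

The multiplier is 1/(1 − MPC) = 1/0.25.
ΔY = 37/0.25 = 148.00 ≈ 148

ΔY ≈ 148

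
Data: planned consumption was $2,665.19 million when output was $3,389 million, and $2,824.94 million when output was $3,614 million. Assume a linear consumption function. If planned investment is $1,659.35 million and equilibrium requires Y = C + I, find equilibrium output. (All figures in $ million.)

Y = 6615

MPC = (2824.94 − 2665.19)/(3614 − 3389) = 159.75/225 = 0.71
a = 2665.19 − 0.71(3389) = 259
Equilibrium: Y = 259 + 0.71Y + 1659.35
0.29Y = 1918.35, so Y = 1918.35/0.29 = 6615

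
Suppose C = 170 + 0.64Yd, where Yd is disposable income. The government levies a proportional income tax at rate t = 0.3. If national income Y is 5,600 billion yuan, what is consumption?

C = 2678.8

Yd = (1 − 0.3)(5600) = 0.7(5600) = 3920
C = 170 + 0.64(3920) = 170 + 2508.8 = 2678.8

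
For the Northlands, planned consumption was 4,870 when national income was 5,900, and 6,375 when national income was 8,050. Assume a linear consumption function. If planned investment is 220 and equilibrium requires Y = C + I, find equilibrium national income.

Y = 3200

MPC = (6375 − 4870)/(8050 − 5900) = 1505/2150 = 0.7
a = 4870 − 0.7(5900) = 740
Equilibrium: Y = 740 + 0.7Y + 220
0.3Y = 960, so Y = 960/0.3 = 3200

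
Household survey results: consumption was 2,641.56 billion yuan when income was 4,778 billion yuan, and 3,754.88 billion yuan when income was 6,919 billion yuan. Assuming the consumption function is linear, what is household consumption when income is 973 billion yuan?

MPC = (3754.88 − 2641.56)/(6919 − 4778) = 1113.32/2141 = 0.52
a = 2641.56 − 0.52(4778) = 2641.56 − 2484.56 = 157
C = 157 + 0.52(973) = 157 + 505.96 = 662.96

C = 662.96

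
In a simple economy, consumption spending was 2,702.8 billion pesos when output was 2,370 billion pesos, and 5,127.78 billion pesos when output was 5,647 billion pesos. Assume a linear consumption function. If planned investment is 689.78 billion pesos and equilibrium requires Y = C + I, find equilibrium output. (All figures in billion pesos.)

MPC = (5127.78 − 2702.8)/(5647 − 2370) = 2424.98/3277 = 0.74
a = 2702.8 − 0.74(2370) = 949
Equilibrium: Y = 949 + 0.74Y + 689.78
0.26Y = 1638.78, so Y = 1638.78/0.26 = 6303

Y = 6303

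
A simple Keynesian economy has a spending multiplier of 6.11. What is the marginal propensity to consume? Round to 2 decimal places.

MPC = 0.84

k = 1/(1 − MPC), so 1 − MPC = 1/k = 1/6.11 = 0.1637
MPC = 1 − 0.1637 = 0.84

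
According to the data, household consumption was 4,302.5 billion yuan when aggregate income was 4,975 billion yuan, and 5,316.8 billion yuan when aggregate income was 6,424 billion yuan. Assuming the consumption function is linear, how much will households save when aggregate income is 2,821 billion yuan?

MPC = (5316.8 − 4302.5)/(6424 − 4975) = 1014.3/1449 = 0.7
a = 4302.5 − 0.7(4975) = 4302.5 − 3482.5 = 820
C = 820 + 0.7(2821) = 2794.7
S = 2821 − 2794.7 = 26.3

S = 26.3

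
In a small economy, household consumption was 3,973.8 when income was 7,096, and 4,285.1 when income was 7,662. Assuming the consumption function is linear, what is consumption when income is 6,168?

C = 3463.4

MPC = (4285.1 − 3973.8)/(7662 − 7096) = 311.3/566 = 0.55
a = 3973.8 − 0.55(7096) = 3973.8 − 3902.8 = 71
C = 71 + 0.55(6168) = 71 + 3392.4 = 3463.4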